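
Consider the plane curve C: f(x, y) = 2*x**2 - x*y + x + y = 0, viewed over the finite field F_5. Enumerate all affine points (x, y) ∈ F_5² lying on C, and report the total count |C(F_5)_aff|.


Affine F_5-points: {(0, 0), (2, 0), (3, 3), (4, 2)}; count = 4.

For each of the 25 pairs (x, y) ∈ F_5², evaluate f(x, y) mod 5. Record the zeros.
  x = 0: [0↦0, 1↦1, 2↦2, 3↦3, 4↦4]  zeros at y ∈ {0}
  x = 1: [0↦3, 1↦3, 2↦3, 3↦3, 4↦3]  zeros at y ∈ ∅
  x = 2: [0↦0, 1↦4, 2↦3, 3↦2, 4↦1]  zeros at y ∈ {0}
  x = 3: [0↦1, 1↦4, 2↦2, 3↦0, 4↦3]  zeros at y ∈ {3}
  x = 4: [0↦1, 1↦3, 2↦0, 3↦2, 4↦4]  zeros at y ∈ {2}
Collecting zeros: affine points = {(0, 0), (2, 0), (3, 3), (4, 2)}.
Total count |C(F_5)_aff| = 4.


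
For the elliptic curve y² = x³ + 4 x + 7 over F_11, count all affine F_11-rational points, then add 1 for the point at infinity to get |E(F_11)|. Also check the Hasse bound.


Affine points = {(1, 1), (1, 10), (2, 1), (2, 10), (5, 3), (5, 8), (6, 4), (6, 7), (7, 2), (7, 9), (8, 1), (8, 10)}; affine count = 12; |E(F_11)| = 13.

Discriminant check: Δ ∝ 4a³ + 27b² = 4·4³ + 27·7² = 4·64 + 27·49 ≡ 6 (mod 11). Nonzero ⇒ E is nonsingular.
For each x ∈ F_11, compute rhs = x³ + 4·x + 7 mod 11, then count y ∈ F_11 with y² ≡ rhs.
  x = 0: rhs = 7, matching y values: none (0 points).
  x = 1: rhs = 1, matching y values: 1, 10 (2 points).
  x = 2: rhs = 1, matching y values: 1, 10 (2 points).
  x = 3: rhs = 2, matching y values: none (0 points).
  x = 4: rhs = 10, matching y values: none (0 points).
  x = 5: rhs = 9, matching y values: 3, 8 (2 points).
  x = 6: rhs = 5, matching y values: 4, 7 (2 points).
  x = 7: rhs = 4, matching y values: 2, 9 (2 points).
  x = 8: rhs = 1, matching y values: 1, 10 (2 points).
  x = 9: rhs = 2, matching y values: none (0 points).
  x = 10: rhs = 2, matching y values: none (0 points).
Total affine count: 12.
Full point count |E(F_11)| = 12 + 1 = 13.
Hasse bound: |13 − (11+1)| = |1| = 1 ≤ 2√11 ≈ 6.6332 ✓.


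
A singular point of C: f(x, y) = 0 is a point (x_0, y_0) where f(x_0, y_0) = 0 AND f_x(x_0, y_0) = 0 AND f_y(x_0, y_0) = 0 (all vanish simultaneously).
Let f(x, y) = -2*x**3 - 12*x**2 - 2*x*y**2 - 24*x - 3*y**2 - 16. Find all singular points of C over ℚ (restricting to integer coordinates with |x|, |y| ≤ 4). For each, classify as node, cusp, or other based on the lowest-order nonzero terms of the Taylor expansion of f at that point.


Singular points: {(-2, 0)}; classification: cusp.

Compute partial derivatives:
  f_x = -6*x**2 - 24*x - 2*y**2 - 24.
  f_y = -4*x*y - 6*y.
Scan x_0 ∈ {−4, ..., 4}. For each x_0, f_y(x_0, y) is a polynomial in y; find its integer roots y ∈ {−4, ..., 4}, then test f_x and f at those candidates.
  x = -4: f_y(-4, y) = 10*y; vanishes at y ∈ {0}. (-4, 0): f_x = -24 ≠ 0.
  x = -3: f_y(-3, y) = 6*y; vanishes at y ∈ {0}. (-3, 0): f_x = -6 ≠ 0.
  x = -2: f_y(-2, y) = 2*y; vanishes at y ∈ {0}. (-2, 0): f_x = 0, f = 0 — SINGULAR.
  x = -1: f_y(-1, y) = -2*y; vanishes at y ∈ {0}. (-1, 0): f_x = -6 ≠ 0.
  x = 0: f_y(0, y) = -6*y; vanishes at y ∈ {0}. (0, 0): f_x = -24 ≠ 0.
  x = 1: f_y(1, y) = -10*y; vanishes at y ∈ {0}. (1, 0): f_x = -54 ≠ 0.
  x = 2: f_y(2, y) = -14*y; vanishes at y ∈ {0}. (2, 0): f_x = -96 ≠ 0.
  x = 3: f_y(3, y) = -18*y; vanishes at y ∈ {0}. (3, 0): f_x = -150 ≠ 0.
  x = 4: f_y(4, y) = -22*y; vanishes at y ∈ {0}. (4, 0): f_x = -216 ≠ 0.
Only singular point on the grid: (-2, 0).
Classify: substitute x = -2 + u, y = 0 + v and expand: f = -2*u**3 - 2*u*v**2 + v**2.
No constant or linear terms (consistent with a singular point). Quadratic part: v**2. Cubic part: -2*u**3 - 2*u*v**2.
The quadratic part v**2 is a perfect square, so there is a single (double) tangent line v = 0, i.e. y = 0. Restricting the cubic part to that line (v = 0) leaves -2*u**3 ≠ 0, so f is not divisible by v and the branch is v² ≈ 2*u**3 to lowest order — this is a cusp.
Classification: cusp.


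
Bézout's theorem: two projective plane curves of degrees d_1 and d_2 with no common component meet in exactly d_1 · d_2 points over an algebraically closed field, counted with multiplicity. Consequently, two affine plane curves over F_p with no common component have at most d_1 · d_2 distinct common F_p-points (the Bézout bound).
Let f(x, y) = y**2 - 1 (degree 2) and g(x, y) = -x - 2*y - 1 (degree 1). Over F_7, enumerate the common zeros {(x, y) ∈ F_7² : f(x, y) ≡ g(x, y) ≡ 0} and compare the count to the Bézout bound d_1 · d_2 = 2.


Common zeros: {(1, 6), (4, 1)}; count = 2; Bézout bound = 2.

deg(f) = 2, deg(g) = 1, so Bézout bound = 2.
Scan x ∈ F_7. For each x, list the y ∈ F_7 with f(x, y) ≡ 0 and those with g(x, y) ≡ 0 (mod 7); the common zeros in that column are the intersection.
  x = 0: f ≡ 0 at y ∈ {1, 6}; g ≡ 0 at y ∈ {3}; common: ∅.
  x = 1: f ≡ 0 at y ∈ {1, 6}; g ≡ 0 at y ∈ {6}; common: {6}.
  x = 2: f ≡ 0 at y ∈ {1, 6}; g ≡ 0 at y ∈ {2}; common: ∅.
  x = 3: f ≡ 0 at y ∈ {1, 6}; g ≡ 0 at y ∈ {5}; common: ∅.
  x = 4: f ≡ 0 at y ∈ {1, 6}; g ≡ 0 at y ∈ {1}; common: {1}.
  x = 5: f ≡ 0 at y ∈ {1, 6}; g ≡ 0 at y ∈ {4}; common: ∅.
  x = 6: f ≡ 0 at y ∈ {1, 6}; g ≡ 0 at y ∈ {0}; common: ∅.
Collecting: common zeros = {(1, 6), (4, 1)}, so the count is 2.
Comparison with the Bézout bound: 2 ≤ 2 = deg(f)·deg(g), as expected for curves with no common component (the bound is attained).


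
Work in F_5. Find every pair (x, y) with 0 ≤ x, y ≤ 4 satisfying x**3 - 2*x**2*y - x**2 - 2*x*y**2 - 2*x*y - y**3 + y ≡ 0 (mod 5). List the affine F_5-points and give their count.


Affine F_5-points: {(0, 0), (0, 1), (0, 4), (1, 0), (3, 2), (4, 1), (4, 2), (4, 4)}; count = 8.

For each of the 25 pairs (x, y) ∈ F_5², evaluate f(x, y) mod 5. Record the zeros.
  x = 0: [0↦0, 1↦0, 2↦4, 3↦1, 4↦0]  zeros at y ∈ {0, 1, 4}
  x = 1: [0↦0, 1↦4, 2↦3, 3↦1, 4↦2]  zeros at y ∈ {0}
  x = 2: [0↦4, 1↦3, 2↦3, 3↦3, 4↦2]  zeros at y ∈ ∅
  x = 3: [0↦3, 1↦3, 2↦0, 3↦3, 4↦1]  zeros at y ∈ {2}
  x = 4: [0↦3, 1↦0, 2↦0, 3↦2, 4↦0]  zeros at y ∈ {1, 2, 4}
Collecting zeros: affine points = {(0, 0), (0, 1), (0, 4), (1, 0), (3, 2), (4, 1), (4, 2), (4, 4)}.
Total count |C(F_5)_aff| = 8.


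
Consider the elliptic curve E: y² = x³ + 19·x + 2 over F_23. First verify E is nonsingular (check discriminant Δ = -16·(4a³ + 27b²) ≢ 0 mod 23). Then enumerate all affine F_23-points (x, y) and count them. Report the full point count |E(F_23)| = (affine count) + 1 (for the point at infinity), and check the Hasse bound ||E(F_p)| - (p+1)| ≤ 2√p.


Affine points = {(0, 5), (0, 18), (2, 5), (2, 18), (4, 2), (4, 21), (7, 8), (7, 15), (11, 1), (11, 22), (12, 7), (12, 16), (13, 10), (13, 13), (16, 3), (16, 20), (18, 9), (18, 14), (19, 0), (21, 5), (21, 18)}; affine count = 21; |E(F_23)| = 22.

Discriminant check: Δ ∝ 4a³ + 27b² = 4·19³ + 27·2² = 4·6859 + 27·4 ≡ 13 (mod 23). Nonzero ⇒ E is nonsingular.
For each x ∈ F_23, compute rhs = x³ + 19·x + 2 mod 23, then count y ∈ F_23 with y² ≡ rhs.
  x = 0: rhs = 2, matching y values: 5, 18 (2 points).
  x = 1: rhs = 22, matching y values: none (0 points).
  x = 2: rhs = 2, matching y values: 5, 18 (2 points).
  x = 3: rhs = 17, matching y values: none (0 points).
  x = 4: rhs = 4, matching y values: 2, 21 (2 points).
  x = 5: rhs = 15, matching y values: none (0 points).
  x = 6: rhs = 10, matching y values: none (0 points).
  x = 7: rhs = 18, matching y values: 8, 15 (2 points).
  x = 8: rhs = 22, matching y values: none (0 points).
  x = 9: rhs = 5, matching y values: none (0 points).
  x = 10: rhs = 19, matching y values: none (0 points).
  x = 11: rhs = 1, matching y values: 1, 22 (2 points).
  x = 12: rhs = 3, matching y values: 7, 16 (2 points).
  x = 13: rhs = 8, matching y values: 10, 13 (2 points).
  x = 14: rhs = 22, matching y values: none (0 points).
  x = 15: rhs = 5, matching y values: none (0 points).
  x = 16: rhs = 9, matching y values: 3, 20 (2 points).
  x = 17: rhs = 17, matching y values: none (0 points).
  x = 18: rhs = 12, matching y values: 9, 14 (2 points).
  x = 19: rhs = 0, matching y values: 0 (1 points).
  x = 20: rhs = 10, matching y values: none (0 points).
  x = 21: rhs = 2, matching y values: 5, 18 (2 points).
  x = 22: rhs = 5, matching y values: none (0 points).
Total affine count: 21.
Full point count |E(F_23)| = 21 + 1 = 22.
Hasse bound: |22 − (23+1)| = |-2| = 2 ≤ 2√23 ≈ 9.5917 ✓.


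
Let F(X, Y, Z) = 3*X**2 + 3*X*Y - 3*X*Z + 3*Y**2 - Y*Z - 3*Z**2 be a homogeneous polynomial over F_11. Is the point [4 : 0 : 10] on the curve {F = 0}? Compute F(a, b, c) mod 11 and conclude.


F(4,0,10) ≡ 2 (mod 11); P is NOT on the curve.

Evaluate F(4, 0, 10) term-by-term (mod 11).
  3*X**2 ↦ 3·16·1·1 = 48
  3*X*Y ↦ 3·4·0·1 = 0
  -3*X*Z ↦ -3·4·1·10 = -120
  3*Y**2 ↦ 3·1·0·1 = 0
  -Y*Z ↦ -1·1·0·10 = 0
  -3*Z**2 ↦ -3·1·1·100 = -300
Sum: F(4, 0, 10) = (48) + (0) + (-120) + (0) + (0) + (-300) = -372.
Reducing mod 11: -372 ≡ 2 (mod 11).
Since F(a, b, c) ≡ 2 ≠ 0 (mod 11), P does NOT lie on the curve.


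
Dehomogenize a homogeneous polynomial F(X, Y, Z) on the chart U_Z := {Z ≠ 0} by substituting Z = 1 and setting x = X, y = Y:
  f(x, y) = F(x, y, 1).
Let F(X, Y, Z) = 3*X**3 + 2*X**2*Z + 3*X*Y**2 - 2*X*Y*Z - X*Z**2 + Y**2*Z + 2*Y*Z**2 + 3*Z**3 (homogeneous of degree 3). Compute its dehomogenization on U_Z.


f(x, y) = 3*x**3 + 2*x**2 + 3*x*y**2 - 2*x*y - x + y**2 + 2*y + 3

On U_Z we set Z = 1. Each monomial c·X^i·Y^j·Z^k in F becomes c·x^i·y^j·1^k = c·x^i·y^j.
Substituting Z = 1: F(X, Y, 1) = 3*x**3 + 2*x**2 + 3*x*y**2 - 2*x*y - x + y**2 + 2*y + 3.
Note: deg(f) ≤ deg(F) = 3; strict inequality happens when F is divisible by Z (lost terms).


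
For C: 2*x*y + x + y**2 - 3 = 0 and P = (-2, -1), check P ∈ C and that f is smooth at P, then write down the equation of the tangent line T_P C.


Tangent line at P: -x - 6*y - 8 = 0.

Step 1: f(-2, -1) = 0, so P lies on C.
Step 2: partial derivatives
  f_x(x, y) = 2*y + 1, f_y(x, y) = 2*x + 2*y.
  f_x(P) = -1, f_y(P) = -6 (gradient nonzero, so P is smooth).
Step 3: tangent line at P: -1·(x − -2) + -6·(y − -1) = 0.
Expanding: -x - 6*y - 8 = 0.


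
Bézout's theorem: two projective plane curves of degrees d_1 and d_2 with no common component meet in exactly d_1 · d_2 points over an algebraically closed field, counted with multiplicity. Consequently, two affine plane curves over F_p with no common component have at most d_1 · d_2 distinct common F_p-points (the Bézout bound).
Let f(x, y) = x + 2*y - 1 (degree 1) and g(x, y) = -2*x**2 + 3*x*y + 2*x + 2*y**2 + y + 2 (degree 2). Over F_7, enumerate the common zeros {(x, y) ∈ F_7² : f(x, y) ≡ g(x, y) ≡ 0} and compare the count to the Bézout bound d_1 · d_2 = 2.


Common zeros: ∅; count = 0; Bézout bound = 2.

deg(f) = 1, deg(g) = 2, so Bézout bound = 2.
Scan x ∈ F_7. For each x, list the y ∈ F_7 with f(x, y) ≡ 0 and those with g(x, y) ≡ 0 (mod 7); the common zeros in that column are the intersection.
  x = 0: f ≡ 0 at y ∈ {4}; g ≡ 0 at y ∈ ∅; common: ∅.
  x = 1: f ≡ 0 at y ∈ {0}; g ≡ 0 at y ∈ {6}; common: ∅.
  x = 2: f ≡ 0 at y ∈ {3}; g ≡ 0 at y ∈ {1, 6}; common: ∅.
  x = 3: f ≡ 0 at y ∈ {6}; g ≡ 0 at y ∈ ∅; common: ∅.
  x = 4: f ≡ 0 at y ∈ {2}; g ≡ 0 at y ∈ {1, 3}; common: ∅.
  x = 5: f ≡ 0 at y ∈ {5}; g ≡ 0 at y ∈ {3}; common: ∅.
  x = 6: f ≡ 0 at y ∈ {1}; g ≡ 0 at y ∈ ∅; common: ∅.
Collecting: common zeros = ∅, so the count is 0.
Comparison with the Bézout bound: 0 ≤ 2 = deg(f)·deg(g), as expected for curves with no common component (the affine F_7-count falls short of the bound because intersections may lie at infinity, over extension fields, or carry multiplicity).


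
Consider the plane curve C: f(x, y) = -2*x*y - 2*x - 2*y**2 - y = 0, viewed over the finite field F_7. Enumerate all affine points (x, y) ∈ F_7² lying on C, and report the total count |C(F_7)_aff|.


Affine F_7-points: {(0, 0), (0, 3), (1, 1), (2, 4), (3, 2), (3, 5)}; count = 6.

For each of the 49 pairs (x, y) ∈ F_7², evaluate f(x, y) mod 7. Record the zeros.
  x = 0: [0↦0, 1↦4, 2↦4, 3↦0, 4↦6, 5↦1, 6↦6]  zeros at y ∈ {0, 3}
  x = 1: [0↦5, 1↦0, 2↦5, 3↦6, 4↦3, 5↦3, 6↦6]  zeros at y ∈ {1}
  x = 2: [0↦3, 1↦3, 2↦6, 3↦5, 4↦0, 5↦5, 6↦6]  zeros at y ∈ {4}
  x = 3: [0↦1, 1↦6, 2↦0, 3↦4, 4↦4, 5↦0, 6↦6]  zeros at y ∈ {2, 5}
  x = 4: [0↦6, 1↦2, 2↦1, 3↦3, 4↦1, 5↦2, 6↦6]  zeros at y ∈ ∅
  x = 5: [0↦4, 1↦5, 2↦2, 3↦2, 4↦5, 5↦4, 6↦6]  zeros at y ∈ ∅
  x = 6: [0↦2, 1↦1, 2↦3, 3↦1, 4↦2, 5↦6, 6↦6]  zeros at y ∈ ∅
Collecting zeros: affine points = {(0, 0), (0, 3), (1, 1), (2, 4), (3, 2), (3, 5)}.
Total count |C(F_7)_aff| = 6.


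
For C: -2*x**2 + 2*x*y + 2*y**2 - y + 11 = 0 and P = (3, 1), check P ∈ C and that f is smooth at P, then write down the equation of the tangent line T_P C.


Tangent line at P: -10*x + 9*y + 21 = 0.

Step 1: f(3, 1) = 0, so P lies on C.
Step 2: partial derivatives
  f_x(x, y) = -4*x + 2*y, f_y(x, y) = 2*x + 4*y - 1.
  f_x(P) = -10, f_y(P) = 9 (gradient nonzero, so P is smooth).
Step 3: tangent line at P: -10·(x − 3) + 9·(y − 1) = 0.
Expanding: -10*x + 9*y + 21 = 0.


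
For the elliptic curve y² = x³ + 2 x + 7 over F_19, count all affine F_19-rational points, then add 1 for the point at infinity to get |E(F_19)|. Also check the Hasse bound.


Affine points = {(0, 8), (0, 11), (2, 0), (5, 3), (5, 16), (6, 8), (6, 11), (10, 1), (10, 18), (11, 7), (11, 12), (12, 7), (12, 12), (13, 8), (13, 11), (14, 9), (14, 10), (15, 7), (15, 12), (18, 2), (18, 17)}; affine count = 21; |E(F_19)| = 22.

Discriminant check: Δ ∝ 4a³ + 27b² = 4·2³ + 27·7² = 4·8 + 27·49 ≡ 6 (mod 19). Nonzero ⇒ E is nonsingular.
For each x ∈ F_19, compute rhs = x³ + 2·x + 7 mod 19, then count y ∈ F_19 with y² ≡ rhs.
  x = 0: rhs = 7, matching y values: 8, 11 (2 points).
  x = 1: rhs = 10, matching y values: none (0 points).
  x = 2: rhs = 0, matching y values: 0 (1 points).
  x = 3: rhs = 2, matching y values: none (0 points).
  x = 4: rhs = 3, matching y values: none (0 points).
  x = 5: rhs = 9, matching y values: 3, 16 (2 points).
  x = 6: rhs = 7, matching y values: 8, 11 (2 points).
  x = 7: rhs = 3, matching y values: none (0 points).
  x = 8: rhs = 3, matching y values: none (0 points).
  x = 9: rhs = 13, matching y values: none (0 points).
  x = 10: rhs = 1, matching y values: 1, 18 (2 points).
  x = 11: rhs = 11, matching y values: 7, 12 (2 points).
  x = 12: rhs = 11, matching y values: 7, 12 (2 points).
  x = 13: rhs = 7, matching y values: 8, 11 (2 points).
  x = 14: rhs = 5, matching y values: 9, 10 (2 points).
  x = 15: rhs = 11, matching y values: 7, 12 (2 points).
  x = 16: rhs = 12, matching y values: none (0 points).
  x = 17: rhs = 14, matching y values: none (0 points).
  x = 18: rhs = 4, matching y values: 2, 17 (2 points).
Total affine count: 21.
Full point count |E(F_19)| = 21 + 1 = 22.
Hasse bound: |22 − (19+1)| = |2| = 2 ≤ 2√19 ≈ 8.7178 ✓.


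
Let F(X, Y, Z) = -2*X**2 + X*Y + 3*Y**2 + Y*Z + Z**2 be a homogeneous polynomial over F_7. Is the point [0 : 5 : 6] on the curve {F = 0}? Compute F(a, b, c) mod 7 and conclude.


F(0,5,6) ≡ 1 (mod 7); P is NOT on the curve.

Evaluate F(0, 5, 6) term-by-term (mod 7).
  -2*X**2 ↦ -2·0·1·1 = 0
  X*Y ↦ 1·0·5·1 = 0
  3*Y**2 ↦ 3·1·25·1 = 75
  Y*Z ↦ 1·1·5·6 = 30
  Z**2 ↦ 1·1·1·36 = 36
Sum: F(0, 5, 6) = (0) + (0) + (75) + (30) + (36) = 141.
Reducing mod 7: 141 ≡ 1 (mod 7).
Since F(a, b, c) ≡ 1 ≠ 0 (mod 7), P does NOT lie on the curve.


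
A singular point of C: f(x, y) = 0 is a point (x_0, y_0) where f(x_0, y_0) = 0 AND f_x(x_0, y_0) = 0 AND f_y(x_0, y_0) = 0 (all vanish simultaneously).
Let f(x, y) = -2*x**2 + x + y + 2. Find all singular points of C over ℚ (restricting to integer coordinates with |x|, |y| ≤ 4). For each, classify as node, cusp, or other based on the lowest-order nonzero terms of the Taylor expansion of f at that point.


No singular points in the scanned grid; C is smooth there.

Compute partial derivatives:
  f_x = 1 - 4*x.
  f_y = 1.
f_y = 1 is a nonzero constant, so f_y never vanishes: no point (x, y) can satisfy f = f_x = f_y = 0. In particular no (x, y) ∈ {−4, ..., 4}² is singular; the curve is smooth.


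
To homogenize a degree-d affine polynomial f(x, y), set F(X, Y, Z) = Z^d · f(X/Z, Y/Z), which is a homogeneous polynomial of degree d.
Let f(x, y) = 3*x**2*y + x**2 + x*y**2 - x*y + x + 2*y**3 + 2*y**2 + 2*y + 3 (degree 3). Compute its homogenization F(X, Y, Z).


F(X, Y, Z) = 3*X**2*Y + X**2*Z + X*Y**2 - X*Y*Z + X*Z**2 + 2*Y**3 + 2*Y**2*Z + 2*Y*Z**2 + 3*Z**3

deg(f) = 3.
Substitute x = X/Z, y = Y/Z into f, then multiply by Z^3.
  monomial 3·x^2·y^1 ↦ 3·X^2·Y^1·Z^0.
  monomial 1·x^2·y^0 ↦ 1·X^2·Y^0·Z^1.
  monomial 1·x^1·y^2 ↦ 1·X^1·Y^2·Z^0.
  monomial -1·x^1·y^1 ↦ -1·X^1·Y^1·Z^1.
  monomial 1·x^1·y^0 ↦ 1·X^1·Y^0·Z^2.
  monomial 2·x^0·y^3 ↦ 2·X^0·Y^3·Z^0.
  monomial 2·x^0·y^2 ↦ 2·X^0·Y^2·Z^1.
  monomial 2·x^0·y^1 ↦ 2·X^0·Y^1·Z^2.
  monomial 3·x^0·y^0 ↦ 3·X^0·Y^0·Z^3.
Collecting: F(X, Y, Z) = 3*X**2*Y + X**2*Z + X*Y**2 - X*Y*Z + X*Z**2 + 2*Y**3 + 2*Y**2*Z + 2*Y*Z**2 + 3*Z**3.


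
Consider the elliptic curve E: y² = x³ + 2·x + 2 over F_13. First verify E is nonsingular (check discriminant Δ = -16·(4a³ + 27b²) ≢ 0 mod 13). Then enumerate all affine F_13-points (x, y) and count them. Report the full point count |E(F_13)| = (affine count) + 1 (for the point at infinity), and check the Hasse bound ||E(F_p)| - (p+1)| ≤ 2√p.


Affine points = {(2, 1), (2, 12), (3, 3), (3, 10), (4, 3), (4, 10), (6, 3), (6, 10), (8, 6), (8, 7), (11, 4), (11, 9), (12, 5), (12, 8)}; affine count = 14; |E(F_13)| = 15.

Discriminant check: Δ ∝ 4a³ + 27b² = 4·2³ + 27·2² = 4·8 + 27·4 ≡ 10 (mod 13). Nonzero ⇒ E is nonsingular.
For each x ∈ F_13, compute rhs = x³ + 2·x + 2 mod 13, then count y ∈ F_13 with y² ≡ rhs.
  x = 0: rhs = 2, matching y values: none (0 points).
  x = 1: rhs = 5, matching y values: none (0 points).
  x = 2: rhs = 1, matching y values: 1, 12 (2 points).
  x = 3: rhs = 9, matching y values: 3, 10 (2 points).
  x = 4: rhs = 9, matching y values: 3, 10 (2 points).
  x = 5: rhs = 7, matching y values: none (0 points).
  x = 6: rhs = 9, matching y values: 3, 10 (2 points).
  x = 7: rhs = 8, matching y values: none (0 points).
  x = 8: rhs = 10, matching y values: 6, 7 (2 points).
  x = 9: rhs = 8, matching y values: none (0 points).
  x = 10: rhs = 8, matching y values: none (0 points).
  x = 11: rhs = 3, matching y values: 4, 9 (2 points).
  x = 12: rhs = 12, matching y values: 5, 8 (2 points).
Total affine count: 14.
Full point count |E(F_13)| = 14 + 1 = 15.
Hasse bound: |15 − (13+1)| = |1| = 1 ≤ 2√13 ≈ 7.2111 ✓.


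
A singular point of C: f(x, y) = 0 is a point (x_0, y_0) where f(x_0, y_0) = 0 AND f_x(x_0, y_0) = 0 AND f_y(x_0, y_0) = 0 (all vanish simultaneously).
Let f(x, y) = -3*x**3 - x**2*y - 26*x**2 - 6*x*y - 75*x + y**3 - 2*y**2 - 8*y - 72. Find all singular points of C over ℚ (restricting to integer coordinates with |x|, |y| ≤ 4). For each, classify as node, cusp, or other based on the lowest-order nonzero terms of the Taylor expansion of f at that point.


Singular points: {(-3, 1)}; classification: cusp.

Compute partial derivatives:
  f_x = -9*x**2 - 2*x*y - 52*x - 6*y - 75.
  f_y = -x**2 - 6*x + 3*y**2 - 4*y - 8.
Scan x_0 ∈ {−4, ..., 4}. For each x_0, f_y(x_0, y) is a polynomial in y; find its integer roots y ∈ {−4, ..., 4}, then test f_x and f at those candidates.
  x = -4: f_y(-4, y) = 3*y**2 - 4*y; vanishes at y ∈ {0}. (-4, 0): f_x = -11 ≠ 0.
  x = -3: f_y(-3, y) = 3*y**2 - 4*y + 1; vanishes at y ∈ {1}. (-3, 1): f_x = 0, f = 0 — SINGULAR.
  x = -2: f_y(-2, y) = 3*y**2 - 4*y; vanishes at y ∈ {0}. (-2, 0): f_x = -7 ≠ 0.
  x = -1: f_y(-1, y) = 3*y**2 - 4*y - 3; no integer root y with |y| ≤ 4.
  x = 0: f_y(0, y) = 3*y**2 - 4*y - 8; no integer root y with |y| ≤ 4.
  x = 1: f_y(1, y) = 3*y**2 - 4*y - 15; vanishes at y ∈ {3}. (1, 3): f_x = -160 ≠ 0.
  x = 2: f_y(2, y) = 3*y**2 - 4*y - 24; no integer root y with |y| ≤ 4.
  x = 3: f_y(3, y) = 3*y**2 - 4*y - 35; no integer root y with |y| ≤ 4.
  x = 4: f_y(4, y) = 3*y**2 - 4*y - 48; no integer root y with |y| ≤ 4.
Only singular point on the grid: (-3, 1).
Classify: substitute x = -3 + u, y = 1 + v and expand: f = -3*u**3 - u**2*v + v**3 + v**2.
No constant or linear terms (consistent with a singular point). Quadratic part: v**2. Cubic part: -3*u**3 - u**2*v + v**3.
The quadratic part v**2 is a perfect square, so there is a single (double) tangent line v = 0, i.e. y = 1. Restricting the cubic part to that line (v = 0) leaves -3*u**3 ≠ 0, so f is not divisible by v and the branch is v² ≈ 3*u**3 to lowest order — this is a cusp.
Classification: cusp.


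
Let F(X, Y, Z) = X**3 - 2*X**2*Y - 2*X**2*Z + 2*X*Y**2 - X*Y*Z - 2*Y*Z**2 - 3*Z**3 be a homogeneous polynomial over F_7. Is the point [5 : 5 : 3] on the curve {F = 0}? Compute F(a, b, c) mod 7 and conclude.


F(5,5,3) ≡ 2 (mod 7); P is NOT on the curve.

Evaluate F(5, 5, 3) term-by-term (mod 7).
  X**3 ↦ 1·125·1·1 = 125
  -2*X**2*Y ↦ -2·25·5·1 = -250
  -2*X**2*Z ↦ -2·25·1·3 = -150
  2*X*Y**2 ↦ 2·5·25·1 = 250
  -X*Y*Z ↦ -1·5·5·3 = -75
  -2*Y*Z**2 ↦ -2·1·5·9 = -90
  -3*Z**3 ↦ -3·1·1·27 = -81
Sum: F(5, 5, 3) = (125) + (-250) + (-150) + (250) + (-75) + (-90) + (-81) = -271.
Reducing mod 7: -271 ≡ 2 (mod 7).
Since F(a, b, c) ≡ 2 ≠ 0 (mod 7), P does NOT lie on the curve.


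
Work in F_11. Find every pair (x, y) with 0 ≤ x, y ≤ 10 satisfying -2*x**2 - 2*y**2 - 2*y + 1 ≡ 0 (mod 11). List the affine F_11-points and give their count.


Affine F_11-points: {(0, 2), (0, 8), (2, 1), (2, 9), (3, 5), (4, 3), (4, 7), (7, 3), (7, 7), (8, 5), (9, 1), (9, 9)}; count = 12.

For each of the 121 pairs (x, y) ∈ F_11², evaluate f(x, y) mod 11. Record the zeros.
  x = 0: [0↦1, 1↦8, 2↦0, 3↦10, 4↦5, 5↦7, 6↦5, 7↦10, 8↦0, 9↦8, 10↦1]  zeros at y ∈ {2, 8}
  x = 1: [0↦10, 1↦6, 2↦9, 3↦8, 4↦3, 5↦5, 6↦3, 7↦8, 8↦9, 9↦6, 10↦10]  zeros at y ∈ ∅
  x = 2: [0↦4, 1↦0, 2↦3, 3↦2, 4↦8, 5↦10, 6↦8, 7↦2, 8↦3, 9↦0, 10↦4]  zeros at y ∈ {1, 9}
  x = 3: [0↦5, 1↦1, 2↦4, 3↦3, 4↦9, 5↦0, 6↦9, 7↦3, 8↦4, 9↦1, 10↦5]  zeros at y ∈ {5}
  x = 4: [0↦2, 1↦9, 2↦1, 3↦0, 4↦6, 5↦8, 6↦6, 7↦0, 8↦1, 9↦9, 10↦2]  zeros at y ∈ {3, 7}
  x = 5: [0↦6, 1↦2, 2↦5, 3↦4, 4↦10, 5↦1, 6↦10, 7↦4, 8↦5, 9↦2, 10↦6]  zeros at y ∈ ∅
  x = 6: [0↦6, 1↦2, 2↦5, 3↦4, 4↦10, 5↦1, 6↦10, 7↦4, 8↦5, 9↦2, 10↦6]  zeros at y ∈ ∅
  x = 7: [0↦2, 1↦9, 2↦1, 3↦0, 4↦6, 5↦8, 6↦6, 7↦0, 8↦1, 9↦9, 10↦2]  zeros at y ∈ {3, 7}
  x = 8: [0↦5, 1↦1, 2↦4, 3↦3, 4↦9, 5↦0, 6↦9, 7↦3, 8↦4, 9↦1, 10↦5]  zeros at y ∈ {5}
  x = 9: [0↦4, 1↦0, 2↦3, 3↦2, 4↦8, 5↦10, 6↦8, 7↦2, 8↦3, 9↦0, 10↦4]  zeros at y ∈ {1, 9}
  x = 10: [0↦10, 1↦6, 2↦9, 3↦8, 4↦3, 5↦5, 6↦3, 7↦8, 8↦9, 9↦6, 10↦10]  zeros at y ∈ ∅
Collecting zeros: affine points = {(0, 2), (0, 8), (2, 1), (2, 9), (3, 5), (4, 3), (4, 7), (7, 3), (7, 7), (8, 5), (9, 1), (9, 9)}.
Total count |C(F_11)_aff| = 12.


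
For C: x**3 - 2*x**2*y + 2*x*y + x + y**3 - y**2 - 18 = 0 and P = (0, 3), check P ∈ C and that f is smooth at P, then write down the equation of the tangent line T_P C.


Tangent line at P: 7*x + 21*y - 63 = 0.

Step 1: f(0, 3) = 0, so P lies on C.
Step 2: partial derivatives
  f_x(x, y) = 3*x**2 - 4*x*y + 2*y + 1, f_y(x, y) = -2*x**2 + 2*x + 3*y**2 - 2*y.
  f_x(P) = 7, f_y(P) = 21 (gradient nonzero, so P is smooth).
Step 3: tangent line at P: 7·(x − 0) + 21·(y − 3) = 0.
Expanding: 7*x + 21*y - 63 = 0.


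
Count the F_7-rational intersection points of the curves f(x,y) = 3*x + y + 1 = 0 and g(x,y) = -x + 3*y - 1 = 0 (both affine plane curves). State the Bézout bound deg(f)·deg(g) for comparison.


Common zeros: {(1, 3)}; count = 1; Bézout bound = 1.

deg(f) = 1, deg(g) = 1, so Bézout bound = 1.
Scan x ∈ F_7. For each x, list the y ∈ F_7 with f(x, y) ≡ 0 and those with g(x, y) ≡ 0 (mod 7); the common zeros in that column are the intersection.
  x = 0: f ≡ 0 at y ∈ {6}; g ≡ 0 at y ∈ {5}; common: ∅.
  x = 1: f ≡ 0 at y ∈ {3}; g ≡ 0 at y ∈ {3}; common: {3}.
  x = 2: f ≡ 0 at y ∈ {0}; g ≡ 0 at y ∈ {1}; common: ∅.
  x = 3: f ≡ 0 at y ∈ {4}; g ≡ 0 at y ∈ {6}; common: ∅.
  x = 4: f ≡ 0 at y ∈ {1}; g ≡ 0 at y ∈ {4}; common: ∅.
  x = 5: f ≡ 0 at y ∈ {5}; g ≡ 0 at y ∈ {2}; common: ∅.
  x = 6: f ≡ 0 at y ∈ {2}; g ≡ 0 at y ∈ {0}; common: ∅.
Collecting: common zeros = {(1, 3)}, so the count is 1.
Comparison with the Bézout bound: 1 ≤ 1 = deg(f)·deg(g), as expected for curves with no common component (the bound is attained).


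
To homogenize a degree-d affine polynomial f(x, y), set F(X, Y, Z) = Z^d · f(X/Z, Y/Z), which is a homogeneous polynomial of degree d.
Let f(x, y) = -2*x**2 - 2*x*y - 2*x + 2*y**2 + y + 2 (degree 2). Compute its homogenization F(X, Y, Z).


F(X, Y, Z) = -2*X**2 - 2*X*Y - 2*X*Z + 2*Y**2 + Y*Z + 2*Z**2

deg(f) = 2.
Substitute x = X/Z, y = Y/Z into f, then multiply by Z^2.
  monomial -2·x^2·y^0 ↦ -2·X^2·Y^0·Z^0.
  monomial -2·x^1·y^1 ↦ -2·X^1·Y^1·Z^0.
  monomial -2·x^1·y^0 ↦ -2·X^1·Y^0·Z^1.
  monomial 2·x^0·y^2 ↦ 2·X^0·Y^2·Z^0.
  monomial 1·x^0·y^1 ↦ 1·X^0·Y^1·Z^1.
  monomial 2·x^0·y^0 ↦ 2·X^0·Y^0·Z^2.
Collecting: F(X, Y, Z) = -2*X**2 - 2*X*Y - 2*X*Z + 2*Y**2 + Y*Z + 2*Z**2.


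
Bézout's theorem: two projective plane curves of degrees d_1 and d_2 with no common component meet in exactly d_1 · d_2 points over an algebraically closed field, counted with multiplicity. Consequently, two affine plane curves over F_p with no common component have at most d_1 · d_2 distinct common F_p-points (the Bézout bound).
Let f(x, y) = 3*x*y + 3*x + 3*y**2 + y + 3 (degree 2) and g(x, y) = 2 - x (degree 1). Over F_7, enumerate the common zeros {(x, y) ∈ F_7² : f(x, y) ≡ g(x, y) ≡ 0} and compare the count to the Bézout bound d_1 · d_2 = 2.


Common zeros: {(2, 2), (2, 5)}; count = 2; Bézout bound = 2.

deg(f) = 2, deg(g) = 1, so Bézout bound = 2.
Scan x ∈ F_7. For each x, list the y ∈ F_7 with f(x, y) ≡ 0 and those with g(x, y) ≡ 0 (mod 7); the common zeros in that column are the intersection.
  x = 0: f ≡ 0 at y ∈ {1}; g ≡ 0 at y ∈ ∅; common: ∅.
  x = 1: f ≡ 0 at y ∈ {4}; g ≡ 0 at y ∈ ∅; common: ∅.
  x = 2: f ≡ 0 at y ∈ {2, 5}; g ≡ 0 at y ∈ {0, 1, 2, 3, 4, 5, 6}; common: {2, 5}.
  x = 3: f ≡ 0 at y ∈ ∅; g ≡ 0 at y ∈ ∅; common: ∅.
  x = 4: f ≡ 0 at y ∈ ∅; g ≡ 0 at y ∈ ∅; common: ∅.
  x = 5: f ≡ 0 at y ∈ ∅; g ≡ 0 at y ∈ ∅; common: ∅.
  x = 6: f ≡ 0 at y ∈ {0, 3}; g ≡ 0 at y ∈ ∅; common: ∅.
Collecting: common zeros = {(2, 2), (2, 5)}, so the count is 2.
Comparison with the Bézout bound: 2 ≤ 2 = deg(f)·deg(g), as expected for curves with no common component (the bound is attained).


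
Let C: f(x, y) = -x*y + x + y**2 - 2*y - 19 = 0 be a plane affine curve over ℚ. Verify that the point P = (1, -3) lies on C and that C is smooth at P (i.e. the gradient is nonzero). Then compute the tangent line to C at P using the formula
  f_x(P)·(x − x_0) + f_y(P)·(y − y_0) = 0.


Tangent line at P: 4*x - 9*y - 31 = 0.

Step 1: f(1, -3) = 0, so P lies on C.
Step 2: partial derivatives
  f_x(x, y) = 1 - y, f_y(x, y) = -x + 2*y - 2.
  f_x(P) = 4, f_y(P) = -9 (gradient nonzero, so P is smooth).
Step 3: tangent line at P: 4·(x − 1) + -9·(y − -3) = 0.
Expanding: 4*x - 9*y - 31 = 0.


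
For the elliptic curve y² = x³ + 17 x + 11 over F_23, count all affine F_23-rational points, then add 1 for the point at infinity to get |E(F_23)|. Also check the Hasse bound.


Affine points = {(1, 11), (1, 12), (7, 6), (7, 17), (10, 10), (10, 13), (14, 7), (14, 16), (16, 3), (16, 20), (18, 10), (18, 13), (20, 5), (20, 18), (22, 4), (22, 19)}; affine count = 16; |E(F_23)| = 17.

Discriminant check: Δ ∝ 4a³ + 27b² = 4·17³ + 27·11² = 4·4913 + 27·121 ≡ 11 (mod 23). Nonzero ⇒ E is nonsingular.
For each x ∈ F_23, compute rhs = x³ + 17·x + 11 mod 23, then count y ∈ F_23 with y² ≡ rhs.
  x = 0: rhs = 11, matching y values: none (0 points).
  x = 1: rhs = 6, matching y values: 11, 12 (2 points).
  x = 2: rhs = 7, matching y values: none (0 points).
  x = 3: rhs = 20, matching y values: none (0 points).
  x = 4: rhs = 5, matching y values: none (0 points).
  x = 5: rhs = 14, matching y values: none (0 points).
  x = 6: rhs = 7, matching y values: none (0 points).
  x = 7: rhs = 13, matching y values: 6, 17 (2 points).
  x = 8: rhs = 15, matching y values: none (0 points).
  x = 9: rhs = 19, matching y values: none (0 points).
  x = 10: rhs = 8, matching y values: 10, 13 (2 points).
  x = 11: rhs = 11, matching y values: none (0 points).
  x = 12: rhs = 11, matching y values: none (0 points).
  x = 13: rhs = 14, matching y values: none (0 points).
  x = 14: rhs = 3, matching y values: 7, 16 (2 points).
  x = 15: rhs = 7, matching y values: none (0 points).
  x = 16: rhs = 9, matching y values: 3, 20 (2 points).
  x = 17: rhs = 15, matching y values: none (0 points).
  x = 18: rhs = 8, matching y values: 10, 13 (2 points).
  x = 19: rhs = 17, matching y values: none (0 points).
  x = 20: rhs = 2, matching y values: 5, 18 (2 points).
  x = 21: rhs = 15, matching y values: none (0 points).
  x = 22: rhs = 16, matching y values: 4, 19 (2 points).
Total affine count: 16.
Full point count |E(F_23)| = 16 + 1 = 17.
Hasse bound: |17 − (23+1)| = |-7| = 7 ≤ 2√23 ≈ 9.5917 ✓.


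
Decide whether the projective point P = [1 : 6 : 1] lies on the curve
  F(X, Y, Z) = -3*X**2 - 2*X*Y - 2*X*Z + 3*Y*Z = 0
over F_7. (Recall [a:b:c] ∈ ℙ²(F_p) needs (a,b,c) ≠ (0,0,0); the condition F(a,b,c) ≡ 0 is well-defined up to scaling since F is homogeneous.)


F(1,6,1) ≡ 1 (mod 7); P is NOT on the curve.

Evaluate F(1, 6, 1) term-by-term (mod 7).
  -3*X**2 ↦ -3·1·1·1 = -3
  -2*X*Y ↦ -2·1·6·1 = -12
  -2*X*Z ↦ -2·1·1·1 = -2
  3*Y*Z ↦ 3·1·6·1 = 18
Sum: F(1, 6, 1) = (-3) + (-12) + (-2) + (18) = 1.
Reducing mod 7: 1 ≡ 1 (mod 7).
Since F(a, b, c) ≡ 1 ≠ 0 (mod 7), P does NOT lie on the curve.


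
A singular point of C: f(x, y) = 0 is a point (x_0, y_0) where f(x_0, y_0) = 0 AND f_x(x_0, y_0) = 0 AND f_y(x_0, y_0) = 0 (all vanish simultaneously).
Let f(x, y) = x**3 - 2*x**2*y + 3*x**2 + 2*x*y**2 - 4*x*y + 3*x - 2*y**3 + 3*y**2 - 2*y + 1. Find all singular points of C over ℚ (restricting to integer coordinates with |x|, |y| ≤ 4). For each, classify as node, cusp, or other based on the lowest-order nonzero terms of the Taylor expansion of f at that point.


Singular points: {(-1, 0)}; classification: cusp.

Compute partial derivatives:
  f_x = 3*x**2 - 4*x*y + 6*x + 2*y**2 - 4*y + 3.
  f_y = -2*x**2 + 4*x*y - 4*x - 6*y**2 + 6*y - 2.
Scan x_0 ∈ {−4, ..., 4}. For each x_0, f_y(x_0, y) is a polynomial in y; find its integer roots y ∈ {−4, ..., 4}, then test f_x and f at those candidates.
  x = -4: f_y(-4, y) = -6*y**2 - 10*y - 18; no integer root y with |y| ≤ 4.
  x = -3: f_y(-3, y) = -6*y**2 - 6*y - 8; no integer root y with |y| ≤ 4.
  x = -2: f_y(-2, y) = -6*y**2 - 2*y - 2; no integer root y with |y| ≤ 4.
  x = -1: f_y(-1, y) = -6*y**2 + 2*y; vanishes at y ∈ {0}. (-1, 0): f_x = 0, f = 0 — SINGULAR.
  x = 0: f_y(0, y) = -6*y**2 + 6*y - 2; no integer root y with |y| ≤ 4.
  x = 1: f_y(1, y) = -6*y**2 + 10*y - 8; no integer root y with |y| ≤ 4.
  x = 2: f_y(2, y) = -6*y**2 + 14*y - 18; no integer root y with |y| ≤ 4.
  x = 3: f_y(3, y) = -6*y**2 + 18*y - 32; no integer root y with |y| ≤ 4.
  x = 4: f_y(4, y) = -6*y**2 + 22*y - 50; no integer root y with |y| ≤ 4.
Only singular point on the grid: (-1, 0).
Classify: substitute x = -1 + u, y = 0 + v and expand: f = u**3 - 2*u**2*v + 2*u*v**2 - 2*v**3 + v**2.
No constant or linear terms (consistent with a singular point). Quadratic part: v**2. Cubic part: u**3 - 2*u**2*v + 2*u*v**2 - 2*v**3.
The quadratic part v**2 is a perfect square, so there is a single (double) tangent line v = 0, i.e. y = 0. Restricting the cubic part to that line (v = 0) leaves u**3 ≠ 0, so f is not divisible by v and the branch is v² ≈ -u**3 to lowest order — this is a cusp.
Classification: cusp.


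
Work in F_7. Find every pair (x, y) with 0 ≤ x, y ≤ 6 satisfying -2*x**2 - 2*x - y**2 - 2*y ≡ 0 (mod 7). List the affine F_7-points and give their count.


Affine F_7-points: {(0, 0), (0, 5), (1, 1), (1, 4), (5, 1), (5, 4), (6, 0), (6, 5)}; count = 8.

For each of the 49 pairs (x, y) ∈ F_7², evaluate f(x, y) mod 7. Record the zeros.
  x = 0: [0↦0, 1↦4, 2↦6, 3↦6, 4↦4, 5↦0, 6↦1]  zeros at y ∈ {0, 5}
  x = 1: [0↦3, 1↦0, 2↦2, 3↦2, 4↦0, 5↦3, 6↦4]  zeros at y ∈ {1, 4}
  x = 2: [0↦2, 1↦6, 2↦1, 3↦1, 4↦6, 5↦2, 6↦3]  zeros at y ∈ ∅
  x = 3: [0↦4, 1↦1, 2↦3, 3↦3, 4↦1, 5↦4, 6↦5]  zeros at y ∈ ∅
  x = 4: [0↦2, 1↦6, 2↦1, 3↦1, 4↦6, 5↦2, 6↦3]  zeros at y ∈ ∅
  x = 5: [0↦3, 1↦0, 2↦2, 3↦2, 4↦0, 5↦3, 6↦4]  zeros at y ∈ {1, 4}
  x = 6: [0↦0, 1↦4, 2↦6, 3↦6, 4↦4, 5↦0, 6↦1]  zeros at y ∈ {0, 5}
Collecting zeros: affine points = {(0, 0), (0, 5), (1, 1), (1, 4), (5, 1), (5, 4), (6, 0), (6, 5)}.
Total count |C(F_7)_aff| = 8.


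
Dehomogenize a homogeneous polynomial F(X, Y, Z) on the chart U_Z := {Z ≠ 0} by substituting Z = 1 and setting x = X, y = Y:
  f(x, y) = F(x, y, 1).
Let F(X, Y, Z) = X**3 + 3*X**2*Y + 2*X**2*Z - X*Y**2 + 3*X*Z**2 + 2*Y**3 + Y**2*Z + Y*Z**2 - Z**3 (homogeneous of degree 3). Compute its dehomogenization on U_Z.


f(x, y) = x**3 + 3*x**2*y + 2*x**2 - x*y**2 + 3*x + 2*y**3 + y**2 + y - 1

On U_Z we set Z = 1. Each monomial c·X^i·Y^j·Z^k in F becomes c·x^i·y^j·1^k = c·x^i·y^j.
Substituting Z = 1: F(X, Y, 1) = x**3 + 3*x**2*y + 2*x**2 - x*y**2 + 3*x + 2*y**3 + y**2 + y - 1.
Note: deg(f) ≤ deg(F) = 3; strict inequality happens when F is divisible by Z (lost terms).


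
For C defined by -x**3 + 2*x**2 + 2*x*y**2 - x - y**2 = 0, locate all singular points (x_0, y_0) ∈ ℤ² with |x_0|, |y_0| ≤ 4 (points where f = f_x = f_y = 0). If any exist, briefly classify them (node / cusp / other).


Singular points: {(1, 0)}; classification: node.

Compute partial derivatives:
  f_x = -3*x**2 + 4*x + 2*y**2 - 1.
  f_y = 4*x*y - 2*y.
Scan x_0 ∈ {−4, ..., 4}. For each x_0, f_y(x_0, y) is a polynomial in y; find its integer roots y ∈ {−4, ..., 4}, then test f_x and f at those candidates.
  x = -4: f_y(-4, y) = -18*y; vanishes at y ∈ {0}. (-4, 0): f_x = -65 ≠ 0.
  x = -3: f_y(-3, y) = -14*y; vanishes at y ∈ {0}. (-3, 0): f_x = -40 ≠ 0.
  x = -2: f_y(-2, y) = -10*y; vanishes at y ∈ {0}. (-2, 0): f_x = -21 ≠ 0.
  x = -1: f_y(-1, y) = -6*y; vanishes at y ∈ {0}. (-1, 0): f_x = -8 ≠ 0.
  x = 0: f_y(0, y) = -2*y; vanishes at y ∈ {0}. (0, 0): f_x = -1 ≠ 0.
  x = 1: f_y(1, y) = 2*y; vanishes at y ∈ {0}. (1, 0): f_x = 0, f = 0 — SINGULAR.
  x = 2: f_y(2, y) = 6*y; vanishes at y ∈ {0}. (2, 0): f_x = -5 ≠ 0.
  x = 3: f_y(3, y) = 10*y; vanishes at y ∈ {0}. (3, 0): f_x = -16 ≠ 0.
  x = 4: f_y(4, y) = 14*y; vanishes at y ∈ {0}. (4, 0): f_x = -33 ≠ 0.
Only singular point on the grid: (1, 0).
Classify: substitute x = 1 + u, y = 0 + v and expand: f = -u**3 - u**2 + 2*u*v**2 + v**2.
No constant or linear terms (consistent with a singular point). Quadratic part: -u**2 + v**2. Cubic part: -u**3 + 2*u*v**2.
The quadratic part v**2 - u**2 = (v − u)(v + u) splits into two distinct linear factors, so there are two distinct tangent lines y − 0 = ±(x − 1) — this is a node (ordinary double point).
Classification: node.


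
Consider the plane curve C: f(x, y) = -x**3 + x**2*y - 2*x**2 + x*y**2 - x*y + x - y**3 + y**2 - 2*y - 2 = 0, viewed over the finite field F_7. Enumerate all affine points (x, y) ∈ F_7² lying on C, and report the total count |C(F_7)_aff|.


Affine F_7-points: {(0, 5), (2, 1), (3, 2), (3, 4), (3, 5), (4, 6), (5, 3)}; count = 7.

For each of the 49 pairs (x, y) ∈ F_7², evaluate f(x, y) mod 7. Record the zeros.
  x = 0: [0↦5, 1↦3, 2↦4, 3↦2, 4↦5, 5↦0, 6↦2]  zeros at y ∈ {5}
  x = 1: [0↦3, 1↦2, 2↦6, 3↦2, 4↦5, 5↦2, 6↦1]  zeros at y ∈ ∅
  x = 2: [0↦5, 1↦0, 2↦2, 3↦5, 4↦3, 5↦4, 6↦2]  zeros at y ∈ {1}
  x = 3: [0↦5, 1↦5, 2↦0, 3↦5, 4↦0, 5↦0, 6↦6]  zeros at y ∈ {2, 4, 5}
  x = 4: [0↦4, 1↦4, 2↦1, 3↦3, 4↦4, 5↦5, 6↦0]  zeros at y ∈ {6}
  x = 5: [0↦3, 1↦5, 2↦6, 3↦0, 4↦2, 5↦6, 6↦6]  zeros at y ∈ {3}
  x = 6: [0↦3, 1↦2, 2↦2, 3↦4, 4↦2, 5↦4, 6↦4]  zeros at y ∈ ∅
Collecting zeros: affine points = {(0, 5), (2, 1), (3, 2), (3, 4), (3, 5), (4, 6), (5, 3)}.
Total count |C(F_7)_aff| = 7.


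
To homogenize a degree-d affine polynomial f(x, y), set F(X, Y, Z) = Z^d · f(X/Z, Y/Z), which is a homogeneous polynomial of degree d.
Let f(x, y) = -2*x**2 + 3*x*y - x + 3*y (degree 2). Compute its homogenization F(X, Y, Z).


F(X, Y, Z) = -2*X**2 + 3*X*Y - X*Z + 3*Y*Z

deg(f) = 2.
Substitute x = X/Z, y = Y/Z into f, then multiply by Z^2.
  monomial -2·x^2·y^0 ↦ -2·X^2·Y^0·Z^0.
  monomial 3·x^1·y^1 ↦ 3·X^1·Y^1·Z^0.
  monomial -1·x^1·y^0 ↦ -1·X^1·Y^0·Z^1.
  monomial 3·x^0·y^1 ↦ 3·X^0·Y^1·Z^1.
Collecting: F(X, Y, Z) = -2*X**2 + 3*X*Y - X*Z + 3*Y*Z.


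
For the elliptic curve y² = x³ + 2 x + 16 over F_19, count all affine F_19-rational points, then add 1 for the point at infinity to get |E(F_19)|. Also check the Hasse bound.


Affine points = {(0, 4), (0, 15), (1, 0), (2, 3), (2, 16), (3, 7), (3, 12), (6, 4), (6, 15), (11, 1), (11, 18), (12, 1), (12, 18), (13, 4), (13, 15), (15, 1), (15, 18), (17, 2), (17, 17)}; affine count = 19; |E(F_19)| = 20.

Discriminant check: Δ ∝ 4a³ + 27b² = 4·2³ + 27·16² = 4·8 + 27·256 ≡ 9 (mod 19). Nonzero ⇒ E is nonsingular.
For each x ∈ F_19, compute rhs = x³ + 2·x + 16 mod 19, then count y ∈ F_19 with y² ≡ rhs.
  x = 0: rhs = 16, matching y values: 4, 15 (2 points).
  x = 1: rhs = 0, matching y values: 0 (1 points).
  x = 2: rhs = 9, matching y values: 3, 16 (2 points).
  x = 3: rhs = 11, matching y values: 7, 12 (2 points).
  x = 4: rhs = 12, matching y values: none (0 points).
  x = 5: rhs = 18, matching y values: none (0 points).
  x = 6: rhs = 16, matching y values: 4, 15 (2 points).
  x = 7: rhs = 12, matching y values: none (0 points).
  x = 8: rhs = 12, matching y values: none (0 points).
  x = 9: rhs = 3, matching y values: none (0 points).
  x = 10: rhs = 10, matching y values: none (0 points).
  x = 11: rhs = 1, matching y values: 1, 18 (2 points).
  x = 12: rhs = 1, matching y values: 1, 18 (2 points).
  x = 13: rhs = 16, matching y values: 4, 15 (2 points).
  x = 14: rhs = 14, matching y values: none (0 points).
  x = 15: rhs = 1, matching y values: 1, 18 (2 points).
  x = 16: rhs = 2, matching y values: none (0 points).
  x = 17: rhs = 4, matching y values: 2, 17 (2 points).
  x = 18: rhs = 13, matching y values: none (0 points).
Total affine count: 19.
Full point count |E(F_19)| = 19 + 1 = 20.
Hasse bound: |20 − (19+1)| = |0| = 0 ≤ 2√19 ≈ 8.7178 ✓.


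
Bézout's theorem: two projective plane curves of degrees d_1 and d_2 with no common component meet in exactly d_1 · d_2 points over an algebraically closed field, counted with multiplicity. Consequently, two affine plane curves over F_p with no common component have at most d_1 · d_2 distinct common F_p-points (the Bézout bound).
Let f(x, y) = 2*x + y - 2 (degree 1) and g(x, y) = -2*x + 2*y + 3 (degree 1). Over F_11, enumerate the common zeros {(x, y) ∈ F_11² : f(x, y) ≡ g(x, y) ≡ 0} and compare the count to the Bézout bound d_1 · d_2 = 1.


Common zeros: {(3, 7)}; count = 1; Bézout bound = 1.

deg(f) = 1, deg(g) = 1, so Bézout bound = 1.
Scan x ∈ F_11. For each x, list the y ∈ F_11 with f(x, y) ≡ 0 and those with g(x, y) ≡ 0 (mod 11); the common zeros in that column are the intersection.
  x = 0: f ≡ 0 at y ∈ {2}; g ≡ 0 at y ∈ {4}; common: ∅.
  x = 1: f ≡ 0 at y ∈ {0}; g ≡ 0 at y ∈ {5}; common: ∅.
  x = 2: f ≡ 0 at y ∈ {9}; g ≡ 0 at y ∈ {6}; common: ∅.
  x = 3: f ≡ 0 at y ∈ {7}; g ≡ 0 at y ∈ {7}; common: {7}.
  x = 4: f ≡ 0 at y ∈ {5}; g ≡ 0 at y ∈ {8}; common: ∅.
  x = 5: f ≡ 0 at y ∈ {3}; g ≡ 0 at y ∈ {9}; common: ∅.
  x = 6: f ≡ 0 at y ∈ {1}; g ≡ 0 at y ∈ {10}; common: ∅.
  x = 7: f ≡ 0 at y ∈ {10}; g ≡ 0 at y ∈ {0}; common: ∅.
  x = 8: f ≡ 0 at y ∈ {8}; g ≡ 0 at y ∈ {1}; common: ∅.
  x = 9: f ≡ 0 at y ∈ {6}; g ≡ 0 at y ∈ {2}; common: ∅.
  x = 10: f ≡ 0 at y ∈ {4}; g ≡ 0 at y ∈ {3}; common: ∅.
Collecting: common zeros = {(3, 7)}, so the count is 1.
Comparison with the Bézout bound: 1 ≤ 1 = deg(f)·deg(g), as expected for curves with no common component (the bound is attained).
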